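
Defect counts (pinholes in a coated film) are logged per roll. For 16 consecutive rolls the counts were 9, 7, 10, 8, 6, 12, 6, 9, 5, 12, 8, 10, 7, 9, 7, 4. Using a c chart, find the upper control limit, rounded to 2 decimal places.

c̄ = (9 + 7 + 10 + 8 + 6 + 12 + 6 + 9 + 5 + 12 + 8 + 10 + 7 + 9 + 7 + 4) / 16 = 129 / 16 = 8.0625
UCL = c̄ + 3√c̄ = 8.0625 + 3 × √8.0625 = 8.0625 + 3 × 2.8395 = 16.5809

16.58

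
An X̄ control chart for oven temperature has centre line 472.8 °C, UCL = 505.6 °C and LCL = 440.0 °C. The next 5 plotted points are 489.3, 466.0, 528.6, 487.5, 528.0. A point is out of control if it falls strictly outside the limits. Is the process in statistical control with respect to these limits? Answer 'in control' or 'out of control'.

Compare each point to [440.0, 505.6]: sample 3 = 528.6 > UCL; sample 5 = 528.0 > UCL.

out of control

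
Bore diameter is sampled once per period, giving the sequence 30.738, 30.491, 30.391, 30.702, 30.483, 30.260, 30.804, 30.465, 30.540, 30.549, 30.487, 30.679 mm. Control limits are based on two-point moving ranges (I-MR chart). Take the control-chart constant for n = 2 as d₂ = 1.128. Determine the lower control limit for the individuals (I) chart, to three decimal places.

X̄ = (30.738 + 30.491 + 30.391 + 30.702 + 30.483 + 30.260 + 30.804 + 30.465 + 30.540 + 30.549 + 30.487 + 30.679) / 12 = 30.5491
Moving ranges: 0.247, 0.100, 0.311, 0.219, 0.223, 0.544, 0.339, 0.075, 0.009, 0.062, 0.192; M̄R̄ = 2.3210 / 11 = 0.2110
LCL = X̄ − 3·M̄R̄/d₂ = 30.5491 − 3 × 0.2110 / 1.128 = 29.9879

29.988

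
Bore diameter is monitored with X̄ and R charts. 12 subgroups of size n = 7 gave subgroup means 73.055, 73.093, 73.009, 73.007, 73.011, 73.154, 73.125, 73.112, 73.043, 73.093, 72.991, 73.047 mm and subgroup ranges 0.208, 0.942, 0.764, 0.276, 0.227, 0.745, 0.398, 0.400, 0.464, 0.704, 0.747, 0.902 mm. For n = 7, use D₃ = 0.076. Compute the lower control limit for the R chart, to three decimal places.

0.043

R̄ = (0.208 + 0.942 + 0.764 + 0.276 + 0.227 + 0.745 + 0.398 + 0.400 + 0.464 + 0.704 + 0.747 + 0.902) / 12 = 6.7770 / 12 = 0.5647
LCL_R = D₃·R̄ = 0.076 × 0.5647 = 0.0429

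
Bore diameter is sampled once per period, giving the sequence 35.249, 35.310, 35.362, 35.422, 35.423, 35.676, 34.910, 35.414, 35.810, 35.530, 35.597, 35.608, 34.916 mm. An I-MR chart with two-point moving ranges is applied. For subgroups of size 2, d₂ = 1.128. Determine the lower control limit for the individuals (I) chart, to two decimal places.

34.71

X̄ = (35.249 + 35.310 + 35.362 + 35.422 + 35.423 + 35.676 + 34.910 + 35.414 + 35.810 + 35.530 + 35.597 + 35.608 + 34.916) / 13 = 35.4021
Moving ranges: 0.061, 0.052, 0.060, 0.001, 0.253, 0.766, 0.504, 0.396, 0.280, 0.067, 0.011, 0.692; M̄R̄ = 3.1430 / 12 = 0.2619
LCL = X̄ − 3·M̄R̄/d₂ = 35.4021 − 3 × 0.2619 / 1.128 = 34.7055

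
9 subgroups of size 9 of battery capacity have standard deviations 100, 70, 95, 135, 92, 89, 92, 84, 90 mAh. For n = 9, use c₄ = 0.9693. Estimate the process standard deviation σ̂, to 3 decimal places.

s̄ = (100 + 70 + 95 + 135 + 92 + 89 + 92 + 84 + 90) / 9 = 94.1111
σ̂ = s̄ / c₄ = 94.1111 / 0.9693 = 97.0918

97.092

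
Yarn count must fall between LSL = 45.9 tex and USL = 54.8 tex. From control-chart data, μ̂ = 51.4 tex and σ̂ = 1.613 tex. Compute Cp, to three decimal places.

0.920

Cp = (USL − LSL) / (6σ̂) = (54.8 − 45.9) / (6 × 1.613) = 8.9000 / 9.6780 = 0.9196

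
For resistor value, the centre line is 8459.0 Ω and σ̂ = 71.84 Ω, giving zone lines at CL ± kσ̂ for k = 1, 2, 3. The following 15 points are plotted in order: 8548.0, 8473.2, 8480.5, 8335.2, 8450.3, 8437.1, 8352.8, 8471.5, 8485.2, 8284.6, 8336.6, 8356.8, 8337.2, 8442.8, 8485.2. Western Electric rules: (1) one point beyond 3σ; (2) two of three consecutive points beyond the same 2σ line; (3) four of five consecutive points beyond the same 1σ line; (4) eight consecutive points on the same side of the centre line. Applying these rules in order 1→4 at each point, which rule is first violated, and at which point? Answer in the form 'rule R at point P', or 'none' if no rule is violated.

rule 3 at point 13

Zone of each point (C = within 1σ̂, B = 1σ̂–2σ̂, A = 2σ̂–3σ̂, * = beyond 3σ̂; sign = side of CL): 1:+B, 2:+C, 3:+C, 4:-B, 5:-C, 6:-C, 7:-B, 8:+C, 9:+C, 10:-A, 11:-B, 12:-B, 13:-B, 14:-C, 15:+C
Rule 3 (four of five consecutive points beyond the same 1σ limit) is satisfied at point 13.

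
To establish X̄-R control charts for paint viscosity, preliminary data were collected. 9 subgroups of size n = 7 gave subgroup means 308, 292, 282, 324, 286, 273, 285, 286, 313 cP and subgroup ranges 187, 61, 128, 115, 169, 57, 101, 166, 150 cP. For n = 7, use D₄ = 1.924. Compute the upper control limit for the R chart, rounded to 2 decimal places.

R̄ = (187 + 61 + 128 + 115 + 169 + 57 + 101 + 166 + 150) / 9 = 1134.0000 / 9 = 126.0000
UCL_R = D₄·R̄ = 1.924 × 126.0000 = 242.4240

242.42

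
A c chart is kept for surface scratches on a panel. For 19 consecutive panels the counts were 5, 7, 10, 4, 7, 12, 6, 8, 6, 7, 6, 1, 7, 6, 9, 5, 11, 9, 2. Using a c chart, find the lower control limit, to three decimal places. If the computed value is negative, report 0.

0.000

c̄ = (5 + 7 + 10 + 4 + 7 + 12 + 6 + 8 + 6 + 7 + 6 + 1 + 7 + 6 + 9 + 5 + 11 + 9 + 2) / 19 = 128 / 19 = 6.7368
LCL = c̄ − 3√c̄ = 6.7368 − 3 × 2.5955 = -1.0498 → 0 (cannot be negative)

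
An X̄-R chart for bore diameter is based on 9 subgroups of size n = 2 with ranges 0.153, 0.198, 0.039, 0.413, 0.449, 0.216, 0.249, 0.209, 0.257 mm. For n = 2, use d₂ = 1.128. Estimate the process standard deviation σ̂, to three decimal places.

R̄ = (0.153 + 0.198 + 0.039 + 0.413 + 0.449 + 0.216 + 0.249 + 0.209 + 0.257) / 9 = 0.2426
σ̂ = R̄ / d₂ = 0.2426 / 1.128 = 0.2150

0.215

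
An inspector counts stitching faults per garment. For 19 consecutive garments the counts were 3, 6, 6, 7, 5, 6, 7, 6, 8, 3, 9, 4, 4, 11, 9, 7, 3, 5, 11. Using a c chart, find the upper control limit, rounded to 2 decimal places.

13.86

c̄ = (3 + 6 + 6 + 7 + 5 + 6 + 7 + 6 + 8 + 3 + 9 + 4 + 4 + 11 + 9 + 7 + 3 + 5 + 11) / 19 = 120 / 19 = 6.3158
UCL = c̄ + 3√c̄ = 6.3158 + 3 × √6.3158 = 6.3158 + 3 × 2.5131 = 13.8552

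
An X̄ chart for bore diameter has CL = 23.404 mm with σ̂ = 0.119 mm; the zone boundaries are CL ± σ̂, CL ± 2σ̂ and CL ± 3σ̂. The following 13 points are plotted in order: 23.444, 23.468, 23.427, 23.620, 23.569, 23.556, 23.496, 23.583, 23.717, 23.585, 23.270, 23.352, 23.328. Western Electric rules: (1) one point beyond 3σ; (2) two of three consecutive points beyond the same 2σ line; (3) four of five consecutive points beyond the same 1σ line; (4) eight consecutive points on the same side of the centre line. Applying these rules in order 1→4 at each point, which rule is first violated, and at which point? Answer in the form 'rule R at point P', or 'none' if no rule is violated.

rule 3 at point 8

Zone of each point (C = within 1σ̂, B = 1σ̂–2σ̂, A = 2σ̂–3σ̂, * = beyond 3σ̂; sign = side of CL): 1:+C, 2:+C, 3:+C, 4:+B, 5:+B, 6:+B, 7:+C, 8:+B, 9:+A, 10:+B, 11:-B, 12:-C, 13:-C
Rule 3 (four of five consecutive points beyond the same 1σ limit) is satisfied at point 8.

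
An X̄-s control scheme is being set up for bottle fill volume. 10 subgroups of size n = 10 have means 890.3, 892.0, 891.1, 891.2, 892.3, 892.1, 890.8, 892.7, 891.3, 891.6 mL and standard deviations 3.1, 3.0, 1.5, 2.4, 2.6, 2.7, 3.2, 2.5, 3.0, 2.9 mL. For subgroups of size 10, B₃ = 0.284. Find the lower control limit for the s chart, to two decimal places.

s̄ = (3.1 + 3.0 + 1.5 + 2.4 + 2.6 + 2.7 + 3.2 + 2.5 + 3.0 + 2.9) / 10 = 2.6900
LCL_s = B₃·s̄ = 0.284 × 2.6900 = 0.7640

0.76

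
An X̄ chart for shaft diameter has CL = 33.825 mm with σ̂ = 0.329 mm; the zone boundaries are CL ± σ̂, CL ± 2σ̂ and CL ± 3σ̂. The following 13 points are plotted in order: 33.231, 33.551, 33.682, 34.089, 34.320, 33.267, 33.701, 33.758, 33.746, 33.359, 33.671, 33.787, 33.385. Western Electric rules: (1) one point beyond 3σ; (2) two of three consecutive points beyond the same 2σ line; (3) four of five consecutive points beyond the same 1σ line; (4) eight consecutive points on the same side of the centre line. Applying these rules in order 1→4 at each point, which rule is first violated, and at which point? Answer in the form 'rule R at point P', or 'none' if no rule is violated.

rule 4 at point 13

Zone of each point (C = within 1σ̂, B = 1σ̂–2σ̂, A = 2σ̂–3σ̂, * = beyond 3σ̂; sign = side of CL): 1:-B, 2:-C, 3:-C, 4:+C, 5:+B, 6:-B, 7:-C, 8:-C, 9:-C, 10:-B, 11:-C, 12:-C, 13:-B
Rule 4 (eight consecutive points on the same side of the centre line) is satisfied at point 13.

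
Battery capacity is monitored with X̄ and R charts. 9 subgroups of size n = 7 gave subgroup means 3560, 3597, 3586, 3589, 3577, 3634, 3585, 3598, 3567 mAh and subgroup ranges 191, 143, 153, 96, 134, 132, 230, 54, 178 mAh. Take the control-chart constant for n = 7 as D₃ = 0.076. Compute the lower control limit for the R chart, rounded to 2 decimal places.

R̄ = (191 + 143 + 153 + 96 + 134 + 132 + 230 + 54 + 178) / 9 = 1311.0000 / 9 = 145.6667
LCL_R = D₃·R̄ = 0.076 × 145.6667 = 11.0707

11.07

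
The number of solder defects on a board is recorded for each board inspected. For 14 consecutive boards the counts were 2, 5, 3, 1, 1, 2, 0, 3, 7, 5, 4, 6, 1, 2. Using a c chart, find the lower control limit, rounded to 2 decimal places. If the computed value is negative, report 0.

0.00

c̄ = (2 + 5 + 3 + 1 + 1 + 2 + 0 + 3 + 7 + 5 + 4 + 6 + 1 + 2) / 14 = 42 / 14 = 3.0000
LCL = c̄ − 3√c̄ = 3.0000 − 3 × 1.7321 = -2.1962 → 0 (cannot be negative)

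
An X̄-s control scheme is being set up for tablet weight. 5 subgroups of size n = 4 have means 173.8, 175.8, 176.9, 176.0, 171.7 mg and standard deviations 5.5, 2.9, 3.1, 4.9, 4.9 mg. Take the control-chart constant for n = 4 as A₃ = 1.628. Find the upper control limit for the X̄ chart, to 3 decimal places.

X̄̄ = (173.8 + 175.8 + 176.9 + 176.0 + 171.7) / 5 = 174.8400
s̄ = (5.5 + 2.9 + 3.1 + 4.9 + 4.9) / 5 = 4.2600
UCL = X̄̄ + A₃·s̄ = 174.8400 + 1.628 × 4.2600 = 181.7753

181.775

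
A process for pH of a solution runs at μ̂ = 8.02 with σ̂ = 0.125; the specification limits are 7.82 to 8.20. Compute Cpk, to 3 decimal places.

Cpu = (USL − μ̂) / (3σ̂) = (8.20 − 8.02) / (3 × 0.125) = 0.4800; Cpl = (μ̂ − LSL) / (3σ̂) = (8.02 − 7.82) / (3 × 0.125) = 0.5333; Cpk = min(Cpu, Cpl) = 0.4800

0.480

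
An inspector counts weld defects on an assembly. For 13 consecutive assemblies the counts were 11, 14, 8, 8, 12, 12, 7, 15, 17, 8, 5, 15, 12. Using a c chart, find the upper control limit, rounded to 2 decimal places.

21.06

c̄ = (11 + 14 + 8 + 8 + 12 + 12 + 7 + 15 + 17 + 8 + 5 + 15 + 12) / 13 = 144 / 13 = 11.0769
UCL = c̄ + 3√c̄ = 11.0769 + 3 × √11.0769 = 11.0769 + 3 × 3.3282 = 21.0615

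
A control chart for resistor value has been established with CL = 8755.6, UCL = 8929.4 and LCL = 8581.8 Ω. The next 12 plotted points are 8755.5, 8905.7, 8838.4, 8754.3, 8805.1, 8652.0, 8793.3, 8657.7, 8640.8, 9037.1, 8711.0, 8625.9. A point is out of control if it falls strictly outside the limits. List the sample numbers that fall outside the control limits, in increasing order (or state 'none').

Compare each point to [8581.8, 8929.4]: sample 10 = 9037.1 > UCL.

10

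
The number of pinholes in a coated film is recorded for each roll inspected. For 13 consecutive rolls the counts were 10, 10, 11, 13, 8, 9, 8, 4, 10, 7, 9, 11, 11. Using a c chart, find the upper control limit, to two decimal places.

18.46

c̄ = (10 + 10 + 11 + 13 + 8 + 9 + 8 + 4 + 10 + 7 + 9 + 11 + 11) / 13 = 121 / 13 = 9.3077
UCL = c̄ + 3√c̄ = 9.3077 + 3 × √9.3077 = 9.3077 + 3 × 3.0509 = 18.4602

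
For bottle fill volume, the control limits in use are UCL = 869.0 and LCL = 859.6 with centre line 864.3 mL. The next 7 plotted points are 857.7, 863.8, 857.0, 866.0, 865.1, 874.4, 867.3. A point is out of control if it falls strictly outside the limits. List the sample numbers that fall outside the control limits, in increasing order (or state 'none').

Compare each point to [859.6, 869.0]: sample 1 = 857.7 < LCL; sample 3 = 857.0 < LCL; sample 6 = 874.4 > UCL.

1, 3, 6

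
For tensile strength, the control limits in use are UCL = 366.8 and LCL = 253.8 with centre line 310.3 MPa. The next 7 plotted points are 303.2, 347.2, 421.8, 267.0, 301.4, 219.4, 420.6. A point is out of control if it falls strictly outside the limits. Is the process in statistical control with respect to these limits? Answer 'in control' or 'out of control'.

Compare each point to [253.8, 366.8]: sample 3 = 421.8 > UCL; sample 6 = 219.4 < LCL; sample 7 = 420.6 > UCL.

out of control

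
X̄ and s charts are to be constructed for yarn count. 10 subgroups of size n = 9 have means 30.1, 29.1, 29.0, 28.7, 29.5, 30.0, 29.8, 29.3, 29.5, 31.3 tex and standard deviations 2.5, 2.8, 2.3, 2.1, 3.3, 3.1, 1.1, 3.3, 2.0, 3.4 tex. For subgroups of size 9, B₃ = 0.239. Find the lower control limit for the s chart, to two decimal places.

s̄ = (2.5 + 2.8 + 2.3 + 2.1 + 3.3 + 3.1 + 1.1 + 3.3 + 2.0 + 3.4) / 10 = 2.5900
LCL_s = B₃·s̄ = 0.239 × 2.5900 = 0.6190

0.62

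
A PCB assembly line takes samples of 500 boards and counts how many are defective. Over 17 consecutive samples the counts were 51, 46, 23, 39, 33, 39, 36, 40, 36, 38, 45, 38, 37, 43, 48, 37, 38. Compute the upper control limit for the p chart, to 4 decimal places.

0.1145

p̄ = Σdᵢ / (k·n) = 667 / (17 × 500) = 0.07847
UCL = p̄ + 3·√(p̄(1−p̄)/n) = 0.07847 + 3 × √(0.07847×0.92153/500) = 0.07847 + 3 × 0.01203 = 0.11455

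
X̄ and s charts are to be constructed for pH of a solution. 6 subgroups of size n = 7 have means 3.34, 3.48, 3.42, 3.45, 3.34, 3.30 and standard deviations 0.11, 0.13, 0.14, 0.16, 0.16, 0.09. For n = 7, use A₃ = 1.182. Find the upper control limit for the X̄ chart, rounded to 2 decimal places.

X̄̄ = (3.34 + 3.48 + 3.42 + 3.45 + 3.34 + 3.30) / 6 = 3.3883
s̄ = (0.11 + 0.13 + 0.14 + 0.16 + 0.16 + 0.09) / 6 = 0.1317
UCL = X̄̄ + A₃·s̄ = 3.3883 + 1.182 × 0.1317 = 3.5440

3.54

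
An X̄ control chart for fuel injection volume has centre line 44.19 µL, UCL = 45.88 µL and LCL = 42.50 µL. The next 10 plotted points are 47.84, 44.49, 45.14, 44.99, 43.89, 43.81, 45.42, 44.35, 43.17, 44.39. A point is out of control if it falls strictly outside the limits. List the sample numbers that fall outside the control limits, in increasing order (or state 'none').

Compare each point to [42.50, 45.88]: sample 1 = 47.84 > UCL.

1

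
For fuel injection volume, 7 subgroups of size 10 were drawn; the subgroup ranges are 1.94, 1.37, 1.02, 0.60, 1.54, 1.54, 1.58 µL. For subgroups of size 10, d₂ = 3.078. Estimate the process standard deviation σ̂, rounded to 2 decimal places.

R̄ = (1.94 + 1.37 + 1.02 + 0.60 + 1.54 + 1.54 + 1.58) / 7 = 1.3700
σ̂ = R̄ / d₂ = 1.3700 / 3.078 = 0.4451

0.45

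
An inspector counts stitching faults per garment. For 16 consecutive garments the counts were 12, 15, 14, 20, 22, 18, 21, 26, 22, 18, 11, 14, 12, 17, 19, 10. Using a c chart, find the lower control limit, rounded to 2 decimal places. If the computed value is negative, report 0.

c̄ = (12 + 15 + 14 + 20 + 22 + 18 + 21 + 26 + 22 + 18 + 11 + 14 + 12 + 17 + 19 + 10) / 16 = 271 / 16 = 16.9375
LCL = c̄ − 3√c̄ = 16.9375 − 3 × 4.1155 = 4.5909

4.59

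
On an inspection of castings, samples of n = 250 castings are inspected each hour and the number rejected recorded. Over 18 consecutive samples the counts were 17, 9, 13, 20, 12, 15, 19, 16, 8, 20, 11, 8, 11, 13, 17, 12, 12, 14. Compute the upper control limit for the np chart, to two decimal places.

24.53

p̄ = Σdᵢ / (k·n) = 247 / (18 × 250) = 0.05489
UCL = np̄ + 3·√(np̄(1−p̄)) = 13.7222 + 3 × √(13.7222×0.94511) = 13.7222 + 3 × 3.6013 = 24.5260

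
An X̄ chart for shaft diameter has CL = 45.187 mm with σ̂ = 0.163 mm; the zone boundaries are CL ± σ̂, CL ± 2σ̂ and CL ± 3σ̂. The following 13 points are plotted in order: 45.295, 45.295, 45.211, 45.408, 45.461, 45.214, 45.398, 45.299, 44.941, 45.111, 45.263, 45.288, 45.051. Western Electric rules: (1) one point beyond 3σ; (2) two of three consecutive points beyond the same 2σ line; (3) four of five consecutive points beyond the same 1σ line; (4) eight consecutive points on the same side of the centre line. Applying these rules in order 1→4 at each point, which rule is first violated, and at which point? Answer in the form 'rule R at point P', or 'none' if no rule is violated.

rule 4 at point 8

Zone of each point (C = within 1σ̂, B = 1σ̂–2σ̂, A = 2σ̂–3σ̂, * = beyond 3σ̂; sign = side of CL): 1:+C, 2:+C, 3:+C, 4:+B, 5:+B, 6:+C, 7:+B, 8:+C, 9:-B, 10:-C, 11:+C, 12:+C, 13:-C
Rule 4 (eight consecutive points on the same side of the centre line) is satisfied at point 8.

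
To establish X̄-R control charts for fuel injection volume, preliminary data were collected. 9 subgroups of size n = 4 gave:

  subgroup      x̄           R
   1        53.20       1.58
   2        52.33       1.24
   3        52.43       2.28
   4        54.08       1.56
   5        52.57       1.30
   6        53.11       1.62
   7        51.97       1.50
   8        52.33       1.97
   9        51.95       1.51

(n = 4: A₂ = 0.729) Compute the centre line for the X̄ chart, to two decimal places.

52.66

X̄̄ = (53.20 + 52.33 + 52.43 + 54.08 + 52.57 + 53.11 + 51.97 + 52.33 + 51.95) / 9 = 473.9700 / 9 = 52.6633
CL = X̄̄ = 52.6633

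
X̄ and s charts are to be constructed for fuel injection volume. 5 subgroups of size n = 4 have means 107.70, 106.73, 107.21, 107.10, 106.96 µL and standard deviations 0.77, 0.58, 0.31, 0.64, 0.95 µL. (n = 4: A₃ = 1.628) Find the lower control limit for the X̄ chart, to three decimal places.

106.082

X̄̄ = (107.70 + 106.73 + 107.21 + 107.10 + 106.96) / 5 = 107.1400
s̄ = (0.77 + 0.58 + 0.31 + 0.64 + 0.95) / 5 = 0.6500
LCL = X̄̄ − A₃·s̄ = 107.1400 − 1.628 × 0.6500 = 106.0818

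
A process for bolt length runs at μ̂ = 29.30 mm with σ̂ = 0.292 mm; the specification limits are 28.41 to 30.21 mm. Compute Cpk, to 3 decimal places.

1.016

Cpu = (USL − μ̂) / (3σ̂) = (30.21 − 29.30) / (3 × 0.292) = 1.0388; Cpl = (μ̂ − LSL) / (3σ̂) = (29.30 − 28.41) / (3 × 0.292) = 1.0160; Cpk = min(Cpu, Cpl) = 1.0160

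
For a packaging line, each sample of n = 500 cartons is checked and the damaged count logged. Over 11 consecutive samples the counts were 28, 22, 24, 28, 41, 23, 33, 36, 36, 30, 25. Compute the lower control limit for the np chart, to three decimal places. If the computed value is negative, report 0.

13.796

p̄ = Σdᵢ / (k·n) = 326 / (11 × 500) = 0.05927
LCL = np̄ − 3·√(np̄(1−p̄)) = 29.6364 − 3 × 5.2801 = 13.7960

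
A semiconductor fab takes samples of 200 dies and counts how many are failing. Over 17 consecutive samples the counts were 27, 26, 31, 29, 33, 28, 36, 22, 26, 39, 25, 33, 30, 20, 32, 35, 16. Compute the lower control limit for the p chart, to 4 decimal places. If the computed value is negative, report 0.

p̄ = Σdᵢ / (k·n) = 488 / (17 × 200) = 0.14353
LCL = p̄ − 3·√(p̄(1−p̄)/n) = 0.14353 − 3 × 0.02479 = 0.06915

0.0692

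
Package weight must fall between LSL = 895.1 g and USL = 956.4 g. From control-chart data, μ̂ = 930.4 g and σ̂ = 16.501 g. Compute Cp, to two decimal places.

Cp = (USL − LSL) / (6σ̂) = (956.4 − 895.1) / (6 × 16.501) = 61.3000 / 99.0060 = 0.6192

0.62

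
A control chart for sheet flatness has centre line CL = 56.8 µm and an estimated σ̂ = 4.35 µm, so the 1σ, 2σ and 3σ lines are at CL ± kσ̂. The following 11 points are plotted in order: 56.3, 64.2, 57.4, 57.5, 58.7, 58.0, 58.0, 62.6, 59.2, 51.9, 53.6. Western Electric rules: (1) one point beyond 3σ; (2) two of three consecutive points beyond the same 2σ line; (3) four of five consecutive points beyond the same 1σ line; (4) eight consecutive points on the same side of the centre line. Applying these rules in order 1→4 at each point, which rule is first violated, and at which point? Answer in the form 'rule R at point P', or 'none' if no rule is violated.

Zone of each point (C = within 1σ̂, B = 1σ̂–2σ̂, A = 2σ̂–3σ̂, * = beyond 3σ̂; sign = side of CL): 1:-C, 2:+B, 3:+C, 4:+C, 5:+C, 6:+C, 7:+C, 8:+B, 9:+C, 10:-B, 11:-C
Rule 4 (eight consecutive points on the same side of the centre line) is satisfied at point 9.

rule 4 at point 9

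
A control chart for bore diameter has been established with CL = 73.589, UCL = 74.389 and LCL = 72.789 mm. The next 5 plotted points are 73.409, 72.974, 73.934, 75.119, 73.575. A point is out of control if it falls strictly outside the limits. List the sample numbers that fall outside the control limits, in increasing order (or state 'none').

4

Compare each point to [72.789, 74.389]: sample 4 = 75.119 > UCL.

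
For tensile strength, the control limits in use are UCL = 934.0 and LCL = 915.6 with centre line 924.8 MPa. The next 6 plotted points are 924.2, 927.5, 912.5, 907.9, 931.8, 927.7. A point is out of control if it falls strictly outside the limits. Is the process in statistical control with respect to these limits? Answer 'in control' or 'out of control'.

out of control

Compare each point to [915.6, 934.0]: sample 3 = 912.5 < LCL; sample 4 = 907.9 < LCL.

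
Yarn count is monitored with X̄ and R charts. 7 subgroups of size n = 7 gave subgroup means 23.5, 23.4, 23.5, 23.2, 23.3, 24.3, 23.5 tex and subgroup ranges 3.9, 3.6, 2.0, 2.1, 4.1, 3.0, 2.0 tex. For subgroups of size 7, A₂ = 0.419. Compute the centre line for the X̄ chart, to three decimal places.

23.529

X̄̄ = (23.5 + 23.4 + 23.5 + 23.2 + 23.3 + 24.3 + 23.5) / 7 = 164.7000 / 7 = 23.5286
CL = X̄̄ = 23.5286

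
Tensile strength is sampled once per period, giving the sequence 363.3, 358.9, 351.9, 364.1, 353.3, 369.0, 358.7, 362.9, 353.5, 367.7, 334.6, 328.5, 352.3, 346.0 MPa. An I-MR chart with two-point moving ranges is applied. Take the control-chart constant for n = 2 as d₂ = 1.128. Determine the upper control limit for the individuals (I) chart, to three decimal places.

X̄ = (363.3 + 358.9 + 351.9 + 364.1 + 353.3 + 369.0 + 358.7 + 362.9 + 353.5 + 367.7 + 334.6 + 328.5 + 352.3 + 346.0) / 14 = 354.6214
Moving ranges: 4.4, 7.0, 12.2, 10.8, 15.7, 10.3, 4.2, 9.4, 14.2, 33.1, 6.1, 23.8, 6.3; M̄R̄ = 157.5000 / 13 = 12.1154
UCL = X̄ + 3·M̄R̄/d₂ = 354.6214 + 3 × 12.1154 / 1.128 = 386.8432

386.843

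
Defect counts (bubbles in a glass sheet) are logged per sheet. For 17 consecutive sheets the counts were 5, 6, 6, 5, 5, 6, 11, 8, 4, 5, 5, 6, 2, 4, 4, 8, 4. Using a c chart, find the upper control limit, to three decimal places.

12.584

c̄ = (5 + 6 + 6 + 5 + 5 + 6 + 11 + 8 + 4 + 5 + 5 + 6 + 2 + 4 + 4 + 8 + 4) / 17 = 94 / 17 = 5.5294
UCL = c̄ + 3√c̄ = 5.5294 + 3 × √5.5294 = 5.5294 + 3 × 2.3515 = 12.5838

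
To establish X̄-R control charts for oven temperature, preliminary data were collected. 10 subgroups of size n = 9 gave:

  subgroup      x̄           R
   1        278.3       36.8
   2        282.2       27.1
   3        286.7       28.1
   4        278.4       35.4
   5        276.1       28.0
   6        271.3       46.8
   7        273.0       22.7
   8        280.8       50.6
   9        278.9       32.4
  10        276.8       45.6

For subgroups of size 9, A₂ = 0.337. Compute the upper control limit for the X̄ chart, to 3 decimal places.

X̄̄ = (278.3 + 282.2 + 286.7 + 278.4 + 276.1 + 271.3 + 273.0 + 280.8 + 278.9 + 276.8) / 10 = 2782.5000 / 10 = 278.2500
R̄ = (36.8 + 27.1 + 28.1 + 35.4 + 28.0 + 46.8 + 22.7 + 50.6 + 32.4 + 45.6) / 10 = 353.5000 / 10 = 35.3500
UCL = X̄̄ + A₂·R̄ = 278.2500 + 0.337 × 35.3500 = 290.1630

290.163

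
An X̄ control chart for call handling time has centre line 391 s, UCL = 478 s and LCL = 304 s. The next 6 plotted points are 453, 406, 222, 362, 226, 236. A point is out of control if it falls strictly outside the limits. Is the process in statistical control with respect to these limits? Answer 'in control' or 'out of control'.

Compare each point to [304, 478]: sample 3 = 222 < LCL; sample 5 = 226 < LCL; sample 6 = 236 < LCL.

out of control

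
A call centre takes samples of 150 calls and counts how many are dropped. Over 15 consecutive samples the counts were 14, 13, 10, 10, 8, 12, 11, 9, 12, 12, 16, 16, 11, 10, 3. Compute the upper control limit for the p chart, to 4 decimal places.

0.1384

p̄ = Σdᵢ / (k·n) = 167 / (15 × 150) = 0.07422
UCL = p̄ + 3·√(p̄(1−p̄)/n) = 0.07422 + 3 × √(0.07422×0.92578/150) = 0.07422 + 3 × 0.02140 = 0.13843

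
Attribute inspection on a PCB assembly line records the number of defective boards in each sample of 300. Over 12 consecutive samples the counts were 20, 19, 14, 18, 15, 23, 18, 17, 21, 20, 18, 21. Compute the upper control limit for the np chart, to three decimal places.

p̄ = Σdᵢ / (k·n) = 224 / (12 × 300) = 0.06222
UCL = np̄ + 3·√(np̄(1−p̄)) = 18.6667 + 3 × √(18.6667×0.93778) = 18.6667 + 3 × 4.1839 = 31.2184

31.218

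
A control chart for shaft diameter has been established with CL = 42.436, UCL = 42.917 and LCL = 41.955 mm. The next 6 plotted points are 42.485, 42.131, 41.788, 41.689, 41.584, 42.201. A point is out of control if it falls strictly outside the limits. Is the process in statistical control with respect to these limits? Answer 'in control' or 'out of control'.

out of control

Compare each point to [41.955, 42.917]: sample 3 = 41.788 < LCL; sample 4 = 41.689 < LCL; sample 5 = 41.584 < LCL.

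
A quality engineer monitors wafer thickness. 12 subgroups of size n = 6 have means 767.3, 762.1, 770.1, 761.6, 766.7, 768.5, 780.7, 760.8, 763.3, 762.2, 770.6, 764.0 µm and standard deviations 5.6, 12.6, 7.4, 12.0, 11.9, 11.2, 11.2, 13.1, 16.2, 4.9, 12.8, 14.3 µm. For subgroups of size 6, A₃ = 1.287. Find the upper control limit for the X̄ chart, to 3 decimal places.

780.777

X̄̄ = (767.3 + 762.1 + 770.1 + 761.6 + 766.7 + 768.5 + 780.7 + 760.8 + 763.3 + 762.2 + 770.6 + 764.0) / 12 = 766.4917
s̄ = (5.6 + 12.6 + 7.4 + 12.0 + 11.9 + 11.2 + 11.2 + 13.1 + 16.2 + 4.9 + 12.8 + 14.3) / 12 = 11.1000
UCL = X̄̄ + A₃·s̄ = 766.4917 + 1.287 × 11.1000 = 780.7774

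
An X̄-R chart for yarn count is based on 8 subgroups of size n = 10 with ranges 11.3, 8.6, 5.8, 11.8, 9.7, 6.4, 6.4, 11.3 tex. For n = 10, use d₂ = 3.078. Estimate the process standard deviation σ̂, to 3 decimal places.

2.896

R̄ = (11.3 + 8.6 + 5.8 + 11.8 + 9.7 + 6.4 + 6.4 + 11.3) / 8 = 8.9125
σ̂ = R̄ / d₂ = 8.9125 / 3.078 = 2.8955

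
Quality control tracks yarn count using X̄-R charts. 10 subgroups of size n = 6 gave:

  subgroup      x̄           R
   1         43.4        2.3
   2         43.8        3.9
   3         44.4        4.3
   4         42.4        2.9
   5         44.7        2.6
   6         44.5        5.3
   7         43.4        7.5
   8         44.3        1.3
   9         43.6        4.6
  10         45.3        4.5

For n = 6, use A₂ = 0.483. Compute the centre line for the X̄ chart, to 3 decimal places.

X̄̄ = (43.4 + 43.8 + 44.4 + 42.4 + 44.7 + 44.5 + 43.4 + 44.3 + 43.6 + 45.3) / 10 = 439.8000 / 10 = 43.9800
CL = X̄̄ = 43.9800

43.980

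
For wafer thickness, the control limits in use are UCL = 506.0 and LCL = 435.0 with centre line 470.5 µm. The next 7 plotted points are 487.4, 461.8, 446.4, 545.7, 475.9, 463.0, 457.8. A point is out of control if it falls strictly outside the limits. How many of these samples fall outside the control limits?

1

Compare each point to [435.0, 506.0]: sample 4 = 545.7 > UCL.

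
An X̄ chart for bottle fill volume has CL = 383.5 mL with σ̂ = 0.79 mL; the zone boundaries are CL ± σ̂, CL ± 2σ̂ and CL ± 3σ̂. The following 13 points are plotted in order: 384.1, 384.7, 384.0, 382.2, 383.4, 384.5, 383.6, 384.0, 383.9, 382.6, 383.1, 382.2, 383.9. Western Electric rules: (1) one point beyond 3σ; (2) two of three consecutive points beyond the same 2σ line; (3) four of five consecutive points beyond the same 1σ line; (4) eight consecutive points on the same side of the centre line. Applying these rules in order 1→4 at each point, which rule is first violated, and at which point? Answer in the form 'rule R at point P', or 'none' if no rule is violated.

none

Zone of each point (C = within 1σ̂, B = 1σ̂–2σ̂, A = 2σ̂–3σ̂, * = beyond 3σ̂; sign = side of CL): 1:+C, 2:+B, 3:+C, 4:-B, 5:-C, 6:+B, 7:+C, 8:+C, 9:+C, 10:-B, 11:-C, 12:-B, 13:+C
No rule fires across all 13 points.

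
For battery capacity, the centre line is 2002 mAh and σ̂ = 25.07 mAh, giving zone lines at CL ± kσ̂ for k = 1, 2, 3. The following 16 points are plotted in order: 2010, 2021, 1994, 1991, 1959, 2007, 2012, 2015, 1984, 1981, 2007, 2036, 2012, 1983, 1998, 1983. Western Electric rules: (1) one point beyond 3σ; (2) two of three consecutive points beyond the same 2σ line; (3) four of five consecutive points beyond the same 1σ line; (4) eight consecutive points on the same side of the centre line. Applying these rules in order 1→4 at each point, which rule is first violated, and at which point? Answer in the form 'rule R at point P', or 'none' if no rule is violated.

Zone of each point (C = within 1σ̂, B = 1σ̂–2σ̂, A = 2σ̂–3σ̂, * = beyond 3σ̂; sign = side of CL): 1:+C, 2:+C, 3:-C, 4:-C, 5:-B, 6:+C, 7:+C, 8:+C, 9:-C, 10:-C, 11:+C, 12:+B, 13:+C, 14:-C, 15:-C, 16:-C
No rule fires across all 16 points.

none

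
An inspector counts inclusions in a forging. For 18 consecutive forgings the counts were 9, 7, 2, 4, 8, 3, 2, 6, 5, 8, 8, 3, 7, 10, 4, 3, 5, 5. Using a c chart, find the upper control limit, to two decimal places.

c̄ = (9 + 7 + 2 + 4 + 8 + 3 + 2 + 6 + 5 + 8 + 8 + 3 + 7 + 10 + 4 + 3 + 5 + 5) / 18 = 99 / 18 = 5.5000
UCL = c̄ + 3√c̄ = 5.5000 + 3 × √5.5000 = 5.5000 + 3 × 2.3452 = 12.5356

12.54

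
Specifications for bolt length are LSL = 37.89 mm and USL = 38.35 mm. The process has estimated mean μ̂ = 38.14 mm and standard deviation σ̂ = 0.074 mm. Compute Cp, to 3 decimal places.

1.036

Cp = (USL − LSL) / (6σ̂) = (38.35 − 37.89) / (6 × 0.074) = 0.4600 / 0.4440 = 1.0360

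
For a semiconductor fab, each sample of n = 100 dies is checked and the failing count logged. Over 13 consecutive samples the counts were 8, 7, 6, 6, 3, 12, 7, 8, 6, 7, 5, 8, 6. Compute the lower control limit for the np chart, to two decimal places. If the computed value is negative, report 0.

p̄ = Σdᵢ / (k·n) = 89 / (13 × 100) = 0.06846
LCL = np̄ − 3·√(np̄(1−p̄)) = 6.8462 − 3 × 2.5254 = -0.7299 → 0 (negative, so LCL = 0)

0.00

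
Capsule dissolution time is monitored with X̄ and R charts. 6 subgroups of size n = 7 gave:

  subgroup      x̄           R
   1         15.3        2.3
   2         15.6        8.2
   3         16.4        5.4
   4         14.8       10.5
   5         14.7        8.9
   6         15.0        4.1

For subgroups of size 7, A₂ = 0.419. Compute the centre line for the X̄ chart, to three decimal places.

X̄̄ = (15.3 + 15.6 + 16.4 + 14.8 + 14.7 + 15.0) / 6 = 91.8000 / 6 = 15.3000
CL = X̄̄ = 15.3000

15.300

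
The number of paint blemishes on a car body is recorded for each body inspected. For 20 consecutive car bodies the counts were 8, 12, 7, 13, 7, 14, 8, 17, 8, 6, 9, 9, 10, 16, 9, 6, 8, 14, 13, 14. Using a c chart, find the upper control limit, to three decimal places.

20.075

c̄ = (8 + 12 + 7 + 13 + 7 + 14 + 8 + 17 + 8 + 6 + 9 + 9 + 10 + 16 + 9 + 6 + 8 + 14 + 13 + 14) / 20 = 208 / 20 = 10.4000
UCL = c̄ + 3√c̄ = 10.4000 + 3 × √10.4000 = 10.4000 + 3 × 3.2249 = 20.0747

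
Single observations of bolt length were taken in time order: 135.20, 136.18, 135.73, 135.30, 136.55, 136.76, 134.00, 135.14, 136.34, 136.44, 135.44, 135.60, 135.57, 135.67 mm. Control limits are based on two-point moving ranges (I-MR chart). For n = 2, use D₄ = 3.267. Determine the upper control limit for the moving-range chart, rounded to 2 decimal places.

Moving ranges: 0.98, 0.45, 0.43, 1.25, 0.21, 2.76, 1.14, 1.20, 0.10, 1.00, 0.16, 0.03, 0.10; M̄R̄ = 9.8100 / 13 = 0.7546
UCL_MR = D₄·M̄R̄ = 3.267 × 0.7546 = 2.4653

2.47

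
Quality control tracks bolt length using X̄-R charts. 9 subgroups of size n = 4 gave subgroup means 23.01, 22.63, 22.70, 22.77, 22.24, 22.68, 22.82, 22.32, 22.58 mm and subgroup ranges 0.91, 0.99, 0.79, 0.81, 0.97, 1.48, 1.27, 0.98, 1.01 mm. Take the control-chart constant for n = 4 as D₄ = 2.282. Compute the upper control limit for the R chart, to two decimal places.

R̄ = (0.91 + 0.99 + 0.79 + 0.81 + 0.97 + 1.48 + 1.27 + 0.98 + 1.01) / 9 = 9.2100 / 9 = 1.0233
UCL_R = D₄·R̄ = 2.282 × 1.0233 = 2.3352

2.34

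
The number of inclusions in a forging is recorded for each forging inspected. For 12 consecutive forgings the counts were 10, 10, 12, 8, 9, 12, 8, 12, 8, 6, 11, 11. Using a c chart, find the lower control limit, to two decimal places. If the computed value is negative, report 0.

c̄ = (10 + 10 + 12 + 8 + 9 + 12 + 8 + 12 + 8 + 6 + 11 + 11) / 12 = 117 / 12 = 9.7500
LCL = c̄ − 3√c̄ = 9.7500 − 3 × 3.1225 = 0.3825

0.38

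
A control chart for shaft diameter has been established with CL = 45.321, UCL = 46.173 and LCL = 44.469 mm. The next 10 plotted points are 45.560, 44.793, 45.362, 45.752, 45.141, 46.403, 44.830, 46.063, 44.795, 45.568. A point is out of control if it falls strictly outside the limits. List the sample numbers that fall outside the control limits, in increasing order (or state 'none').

6

Compare each point to [44.469, 46.173]: sample 6 = 46.403 > UCL.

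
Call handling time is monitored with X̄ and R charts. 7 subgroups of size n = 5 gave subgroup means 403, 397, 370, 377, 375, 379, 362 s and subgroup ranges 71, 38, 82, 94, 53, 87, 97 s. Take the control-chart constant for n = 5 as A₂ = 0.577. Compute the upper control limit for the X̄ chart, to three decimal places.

423.456

X̄̄ = (403 + 397 + 370 + 377 + 375 + 379 + 362) / 7 = 2663.0000 / 7 = 380.4286
R̄ = (71 + 38 + 82 + 94 + 53 + 87 + 97) / 7 = 522.0000 / 7 = 74.5714
UCL = X̄̄ + A₂·R̄ = 380.4286 + 0.577 × 74.5714 = 423.4563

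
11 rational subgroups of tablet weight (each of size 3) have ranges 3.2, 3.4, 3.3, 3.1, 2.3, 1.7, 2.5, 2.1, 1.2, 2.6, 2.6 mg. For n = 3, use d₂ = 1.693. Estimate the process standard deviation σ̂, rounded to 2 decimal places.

1.50

R̄ = (3.2 + 3.4 + 3.3 + 3.1 + 2.3 + 1.7 + 2.5 + 2.1 + 1.2 + 2.6 + 2.6) / 11 = 2.5455
σ̂ = R̄ / d₂ = 2.5455 / 1.693 = 1.5035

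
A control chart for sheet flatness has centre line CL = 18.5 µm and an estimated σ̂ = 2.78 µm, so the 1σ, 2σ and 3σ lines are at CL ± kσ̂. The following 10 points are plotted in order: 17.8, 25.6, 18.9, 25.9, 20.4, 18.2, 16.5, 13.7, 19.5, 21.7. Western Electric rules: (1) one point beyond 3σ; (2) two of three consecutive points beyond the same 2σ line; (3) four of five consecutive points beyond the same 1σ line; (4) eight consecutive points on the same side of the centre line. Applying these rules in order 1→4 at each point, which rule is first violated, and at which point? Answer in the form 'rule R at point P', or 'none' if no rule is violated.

Zone of each point (C = within 1σ̂, B = 1σ̂–2σ̂, A = 2σ̂–3σ̂, * = beyond 3σ̂; sign = side of CL): 1:-C, 2:+A, 3:+C, 4:+A, 5:+C, 6:-C, 7:-C, 8:-B, 9:+C, 10:+B
Rule 2 (two of three consecutive points beyond the same 2σ limit) is satisfied at point 4.

rule 2 at point 4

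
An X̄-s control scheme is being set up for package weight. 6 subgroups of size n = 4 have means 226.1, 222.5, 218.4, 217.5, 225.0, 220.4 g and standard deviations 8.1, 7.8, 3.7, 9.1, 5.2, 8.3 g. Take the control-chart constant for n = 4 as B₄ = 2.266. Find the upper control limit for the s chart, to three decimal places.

s̄ = (8.1 + 7.8 + 3.7 + 9.1 + 5.2 + 8.3) / 6 = 7.0333
UCL_s = B₄·s̄ = 2.266 × 7.0333 = 15.9375

15.938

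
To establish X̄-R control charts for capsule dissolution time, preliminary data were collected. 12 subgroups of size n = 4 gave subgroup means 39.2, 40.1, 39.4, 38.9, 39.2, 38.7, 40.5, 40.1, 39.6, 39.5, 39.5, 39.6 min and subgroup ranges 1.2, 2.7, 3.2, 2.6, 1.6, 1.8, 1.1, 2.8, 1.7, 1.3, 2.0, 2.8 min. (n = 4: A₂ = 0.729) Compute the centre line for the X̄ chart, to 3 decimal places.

X̄̄ = (39.2 + 40.1 + 39.4 + 38.9 + 39.2 + 38.7 + 40.5 + 40.1 + 39.6 + 39.5 + 39.5 + 39.6) / 12 = 474.3000 / 12 = 39.5250
CL = X̄̄ = 39.5250

39.525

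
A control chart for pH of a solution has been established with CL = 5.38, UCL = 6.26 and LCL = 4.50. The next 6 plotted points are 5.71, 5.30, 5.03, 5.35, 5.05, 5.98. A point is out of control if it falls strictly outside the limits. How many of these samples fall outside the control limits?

All 6 points lie within [4.50, 6.26].

0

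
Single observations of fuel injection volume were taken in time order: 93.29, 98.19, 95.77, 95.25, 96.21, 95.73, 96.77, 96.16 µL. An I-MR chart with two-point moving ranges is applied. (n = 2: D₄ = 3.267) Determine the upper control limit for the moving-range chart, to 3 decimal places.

5.101

Moving ranges: 4.90, 2.42, 0.52, 0.96, 0.48, 1.04, 0.61; M̄R̄ = 10.9300 / 7 = 1.5614
UCL_MR = D₄·M̄R̄ = 3.267 × 1.5614 = 5.1012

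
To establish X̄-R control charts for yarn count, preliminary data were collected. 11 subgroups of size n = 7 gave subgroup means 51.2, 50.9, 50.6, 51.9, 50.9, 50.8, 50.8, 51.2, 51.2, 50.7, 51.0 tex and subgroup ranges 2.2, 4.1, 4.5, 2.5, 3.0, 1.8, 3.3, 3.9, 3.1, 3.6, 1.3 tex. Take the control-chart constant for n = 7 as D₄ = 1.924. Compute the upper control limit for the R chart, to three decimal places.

R̄ = (2.2 + 4.1 + 4.5 + 2.5 + 3.0 + 1.8 + 3.3 + 3.9 + 3.1 + 3.6 + 1.3) / 11 = 33.3000 / 11 = 3.0273
UCL_R = D₄·R̄ = 1.924 × 3.0273 = 5.8245

5.824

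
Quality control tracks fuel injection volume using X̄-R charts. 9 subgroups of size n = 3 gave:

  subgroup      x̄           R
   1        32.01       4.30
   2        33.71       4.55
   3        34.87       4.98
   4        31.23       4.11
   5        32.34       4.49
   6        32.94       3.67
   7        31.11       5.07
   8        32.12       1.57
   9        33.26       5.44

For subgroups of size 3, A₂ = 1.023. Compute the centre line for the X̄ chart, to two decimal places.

X̄̄ = (32.01 + 33.71 + 34.87 + 31.23 + 32.34 + 32.94 + 31.11 + 32.12 + 33.26) / 9 = 293.5900 / 9 = 32.6211
CL = X̄̄ = 32.6211

32.62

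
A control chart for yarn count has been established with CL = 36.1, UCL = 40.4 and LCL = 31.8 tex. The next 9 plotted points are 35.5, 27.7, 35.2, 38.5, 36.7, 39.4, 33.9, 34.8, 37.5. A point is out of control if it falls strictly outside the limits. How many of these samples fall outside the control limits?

1

Compare each point to [31.8, 40.4]: sample 2 = 27.7 < LCL.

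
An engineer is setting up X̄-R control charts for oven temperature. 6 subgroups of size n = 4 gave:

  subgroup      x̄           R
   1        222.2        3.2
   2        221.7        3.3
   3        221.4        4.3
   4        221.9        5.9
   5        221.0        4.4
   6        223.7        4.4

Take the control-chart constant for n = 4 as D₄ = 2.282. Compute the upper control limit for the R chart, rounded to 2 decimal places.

9.70

R̄ = (3.2 + 3.3 + 4.3 + 5.9 + 4.4 + 4.4) / 6 = 25.5000 / 6 = 4.2500
UCL_R = D₄·R̄ = 2.282 × 4.2500 = 9.6985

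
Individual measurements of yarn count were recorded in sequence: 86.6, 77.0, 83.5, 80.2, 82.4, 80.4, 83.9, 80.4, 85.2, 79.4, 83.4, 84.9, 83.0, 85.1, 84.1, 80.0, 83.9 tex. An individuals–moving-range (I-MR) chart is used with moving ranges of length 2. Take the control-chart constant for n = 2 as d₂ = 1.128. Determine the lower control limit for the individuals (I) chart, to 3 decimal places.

X̄ = (86.6 + 77.0 + 83.5 + 80.2 + 82.4 + 80.4 + 83.9 + 80.4 + 85.2 + 79.4 + 83.4 + 84.9 + 83.0 + 85.1 + 84.1 + 80.0 + 83.9) / 17 = 82.5529
Moving ranges: 9.6, 6.5, 3.3, 2.2, 2.0, 3.5, 3.5, 4.8, 5.8, 4.0, 1.5, 1.9, 2.1, 1.0, 4.1, 3.9; M̄R̄ = 59.7000 / 16 = 3.7312
LCL = X̄ − 3·M̄R̄/d₂ = 82.5529 − 3 × 3.7312 / 1.128 = 72.6294

72.629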